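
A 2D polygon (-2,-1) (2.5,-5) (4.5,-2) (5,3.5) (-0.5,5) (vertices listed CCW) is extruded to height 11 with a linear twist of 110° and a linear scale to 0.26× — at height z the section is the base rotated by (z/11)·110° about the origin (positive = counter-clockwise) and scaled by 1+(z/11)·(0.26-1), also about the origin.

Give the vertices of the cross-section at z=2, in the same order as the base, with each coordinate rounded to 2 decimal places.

t = z/height = 2/11 = 0.181818
s = 1 + (scale-1)·z/height = 1 + (0.26-1)·2/11 = 0.865455
θ = twist·z/height = 110°·2/11 = 20.0000° = 0.349066 rad
cos θ = 0.939693, sin θ = 0.342020 (intermediates below are computed at full precision and shown rounded to 5 d.p.)
v1: (-2,-1) → rotate → (-1.53737,-1.62373) → ×s → (-1.33052,-1.40527) → (-1.33,-1.41)
v2: (2.5,-5) → rotate → (4.05933,-3.84341) → ×s → (3.51317,-3.32630) → (3.51,-3.33)
v3: (4.5,-2) → rotate → (4.91266,-0.34029) → ×s → (4.25168,-0.29451) → (4.25,-0.29)
v4: (5,3.5) → rotate → (3.50139,4.99902) → ×s → (3.03030,4.32643) → (3.03,4.33)
v5: (-0.5,5) → rotate → (-2.17995,4.52745) → ×s → (-1.88665,3.91830) → (-1.89,3.92)

Cross-section at z=2: (-1.33,-1.41) (3.51,-3.33) (4.25,-0.29) (3.03,4.33) (-1.89,3.92)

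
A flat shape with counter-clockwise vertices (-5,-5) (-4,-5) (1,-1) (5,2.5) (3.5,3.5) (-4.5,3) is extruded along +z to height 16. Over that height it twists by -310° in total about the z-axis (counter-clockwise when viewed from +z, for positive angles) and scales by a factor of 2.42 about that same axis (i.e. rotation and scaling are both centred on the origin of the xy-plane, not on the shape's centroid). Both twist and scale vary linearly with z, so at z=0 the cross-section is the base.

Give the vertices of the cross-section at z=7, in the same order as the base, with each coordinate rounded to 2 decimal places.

t = z/height = 7/16 = 0.4375
s = 1 + (scale-1)·z/height = 1 + (2.42-1)·7/16 = 1.621250
θ = twist·z/height = -310°·7/16 = -135.6250° = -2.367103 rad
cos θ = -0.714778, sin θ = -0.699352 (intermediates below are computed at full precision and shown rounded to 5 d.p.)
v1: (-5,-5) → rotate → (0.07713,7.07065) → ×s → (0.12505,11.46329) → (0.13,11.46)
v2: (-4,-5) → rotate → (-0.63765,6.37130) → ×s → (-1.03378,10.32946) → (-1.03,10.33)
v3: (1,-1) → rotate → (-1.41413,0.01543) → ×s → (-2.29266,0.02501) → (-2.29,0.03)
v4: (5,2.5) → rotate → (-1.82551,-5.28370) → ×s → (-2.95961,-8.56620) → (-2.96,-8.57)
v5: (3.5,3.5) → rotate → (-0.05399,-4.94945) → ×s → (-0.08754,-8.02430) → (-0.09,-8.02)
v6: (-4.5,3) → rotate → (5.31456,1.00275) → ×s → (8.61622,1.62571) → (8.62,1.63)

Cross-section at z=7: (0.13,11.46) (-1.03,10.33) (-2.29,0.03) (-2.96,-8.57) (-0.09,-8.02) (8.62,1.63)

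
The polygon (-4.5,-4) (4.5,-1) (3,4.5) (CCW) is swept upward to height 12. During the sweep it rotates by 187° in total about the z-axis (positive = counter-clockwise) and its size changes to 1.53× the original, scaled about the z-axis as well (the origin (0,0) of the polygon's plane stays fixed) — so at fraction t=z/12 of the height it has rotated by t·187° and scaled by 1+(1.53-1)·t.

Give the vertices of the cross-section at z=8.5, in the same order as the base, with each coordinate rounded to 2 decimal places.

Cross-section at z=8.5: (8.24,-0.85) (-3.16,5.49) (-7.35,-1.13)

t = z/height = 8.5/12 = 0.708333
s = 1 + (scale-1)·z/height = 1 + (1.53-1)·8.5/12 = 1.375417
θ = twist·z/height = 187°·8.5/12 = 132.4583° = 2.311834 rad
cos θ = -0.675054, sin θ = 0.737768 (intermediates below are computed at full precision and shown rounded to 5 d.p.)
v1: (-4.5,-4) → rotate → (5.98882,-0.61974) → ×s → (8.23712,-0.85240) → (8.24,-0.85)
v2: (4.5,-1) → rotate → (-2.29997,3.99501) → ×s → (-3.16342,5.49481) → (-3.16,5.49)
v3: (3,4.5) → rotate → (-5.34512,-0.82444) → ×s → (-7.35177,-1.13394) → (-7.35,-1.13)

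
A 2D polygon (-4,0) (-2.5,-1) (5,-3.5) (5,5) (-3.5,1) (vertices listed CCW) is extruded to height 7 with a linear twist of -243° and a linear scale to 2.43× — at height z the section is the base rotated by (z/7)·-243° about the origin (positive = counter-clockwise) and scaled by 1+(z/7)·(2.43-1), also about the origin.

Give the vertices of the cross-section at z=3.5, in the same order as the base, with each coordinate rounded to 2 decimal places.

t = z/height = 3.5/7 = 0.5
s = 1 + (scale-1)·z/height = 1 + (2.43-1)·3.5/7 = 1.715000
θ = twist·z/height = -243°·3.5/7 = -121.5000° = -2.120575 rad
cos θ = -0.522499, sin θ = -0.852640 (intermediates below are computed at full precision and shown rounded to 5 d.p.)
v1: (-4,0) → rotate → (2.08999,3.41056) → ×s → (3.58434,5.84911) → (3.58,5.85)
v2: (-2.5,-1) → rotate → (0.45361,2.65410) → ×s → (0.77793,4.55178) → (0.78,4.55)
v3: (5,-3.5) → rotate → (-5.59673,-2.43446) → ×s → (-9.59840,-4.17509) → (-9.60,-4.18)
v4: (5,5) → rotate → (1.65071,-6.87569) → ×s → (2.83096,-11.79181) → (2.83,-11.79)
v5: (-3.5,1) → rotate → (2.68139,2.46174) → ×s → (4.59858,4.22189) → (4.60,4.22)

Cross-section at z=3.5: (3.58,5.85) (0.78,4.55) (-9.60,-4.18) (2.83,-11.79) (4.60,4.22)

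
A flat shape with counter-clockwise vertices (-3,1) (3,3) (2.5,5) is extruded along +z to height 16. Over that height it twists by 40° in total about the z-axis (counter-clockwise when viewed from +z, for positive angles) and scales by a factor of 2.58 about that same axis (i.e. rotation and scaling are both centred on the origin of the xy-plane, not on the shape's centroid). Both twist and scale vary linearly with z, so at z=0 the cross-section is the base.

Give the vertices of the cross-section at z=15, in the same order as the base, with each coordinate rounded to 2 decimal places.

Cross-section at z=15: (-7.42,-2.56) (1.37,10.44) (-2.63,13.62)

t = z/height = 15/16 = 0.9375
s = 1 + (scale-1)·z/height = 1 + (2.58-1)·15/16 = 2.481250
θ = twist·z/height = 40°·15/16 = 37.5000° = 0.654498 rad
cos θ = 0.793353, sin θ = 0.608761 (intermediates below are computed at full precision and shown rounded to 5 d.p.)
v1: (-3,1) → rotate → (-2.98882,-1.03293) → ×s → (-7.41601,-2.56296) → (-7.42,-2.56)
v2: (3,3) → rotate → (0.55378,4.20634) → ×s → (1.37406,10.43699) → (1.37,10.44)
v3: (2.5,5) → rotate → (-1.06042,5.48867) → ×s → (-2.63118,13.61876) → (-2.63,13.62)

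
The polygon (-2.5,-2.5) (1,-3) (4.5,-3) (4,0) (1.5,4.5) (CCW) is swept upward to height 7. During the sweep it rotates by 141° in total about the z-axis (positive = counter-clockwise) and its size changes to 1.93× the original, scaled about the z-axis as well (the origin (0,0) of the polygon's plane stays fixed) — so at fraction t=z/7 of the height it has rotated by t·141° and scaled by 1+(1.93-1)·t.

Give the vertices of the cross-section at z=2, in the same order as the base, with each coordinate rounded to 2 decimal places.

Cross-section at z=2: (-0.37,-4.46) (3.42,-2.08) (6.80,0.79) (3.86,3.27) (-2.23,5.57)

t = z/height = 2/7 = 0.285714
s = 1 + (scale-1)·z/height = 1 + (1.93-1)·2/7 = 1.265714
θ = twist·z/height = 141°·2/7 = 40.2857° = 0.703118 rad
cos θ = 0.762830, sin θ = 0.646600 (intermediates below are computed at full precision and shown rounded to 5 d.p.)
v1: (-2.5,-2.5) → rotate → (-0.29057,-3.52357) → ×s → (-0.36778,-4.45984) → (-0.37,-4.46)
v2: (1,-3) → rotate → (2.70263,-1.64189) → ×s → (3.42076,-2.07816) → (3.42,-2.08)
v3: (4.5,-3) → rotate → (5.37253,0.62121) → ×s → (6.80009,0.78627) → (6.80,0.79)
v4: (4,0) → rotate → (3.05132,2.58640) → ×s → (3.86210,3.27364) → (3.86,3.27)
v5: (1.5,4.5) → rotate → (-1.76545,4.40263) → ×s → (-2.23456,5.57247) → (-2.23,5.57)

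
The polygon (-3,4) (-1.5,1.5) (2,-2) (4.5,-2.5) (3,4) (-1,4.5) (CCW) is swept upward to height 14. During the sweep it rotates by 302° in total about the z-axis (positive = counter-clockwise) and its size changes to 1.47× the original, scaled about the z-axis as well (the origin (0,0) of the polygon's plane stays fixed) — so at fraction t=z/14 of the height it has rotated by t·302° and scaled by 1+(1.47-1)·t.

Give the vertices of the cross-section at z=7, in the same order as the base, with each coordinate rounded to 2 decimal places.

t = z/height = 7/14 = 0.5
s = 1 + (scale-1)·z/height = 1 + (1.47-1)·7/14 = 1.235000
θ = twist·z/height = 302°·7/14 = 151.0000° = 2.635447 rad
cos θ = -0.874620, sin θ = 0.484810 (intermediates below are computed at full precision and shown rounded to 5 d.p.)
v1: (-3,4) → rotate → (0.68462,-4.95291) → ×s → (0.84551,-6.11684) → (0.85,-6.12)
v2: (-1.5,1.5) → rotate → (0.58472,-2.03914) → ×s → (0.72212,-2.51834) → (0.72,-2.52)
v3: (2,-2) → rotate → (-0.77962,2.71886) → ×s → (-0.96283,3.35779) → (-0.96,3.36)
v4: (4.5,-2.5) → rotate → (-2.72376,4.36819) → ×s → (-3.36385,5.39472) → (-3.36,5.39)
v5: (3,4) → rotate → (-4.56310,-2.04405) → ×s → (-5.63543,-2.52440) → (-5.64,-2.52)
v6: (-1,4.5) → rotate → (-1.30702,-4.42060) → ×s → (-1.61417,-5.45944) → (-1.61,-5.46)

Cross-section at z=7: (0.85,-6.12) (0.72,-2.52) (-0.96,3.36) (-3.36,5.39) (-5.64,-2.52) (-1.61,-5.46)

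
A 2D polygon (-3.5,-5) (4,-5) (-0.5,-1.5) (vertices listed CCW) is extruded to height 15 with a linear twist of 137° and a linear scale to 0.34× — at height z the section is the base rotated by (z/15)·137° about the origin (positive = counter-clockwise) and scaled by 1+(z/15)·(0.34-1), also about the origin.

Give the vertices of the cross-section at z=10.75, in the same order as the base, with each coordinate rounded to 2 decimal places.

Cross-section at z=10.75: (2.87,-1.45) (2.31,2.46) (0.82,-0.15)

t = z/height = 10.75/15 = 0.716667
s = 1 + (scale-1)·z/height = 1 + (0.34-1)·10.75/15 = 0.527000
θ = twist·z/height = 137°·10.75/15 = 98.1833° = 1.713622 rad
cos θ = -0.142341, sin θ = 0.989818 (intermediates below are computed at full precision and shown rounded to 5 d.p.)
v1: (-3.5,-5) → rotate → (5.44728,-2.75266) → ×s → (2.87072,-1.45065) → (2.87,-1.45)
v2: (4,-5) → rotate → (4.37972,4.67098) → ×s → (2.30811,2.46160) → (2.31,2.46)
v3: (-0.5,-1.5) → rotate → (1.55590,-0.28140) → ×s → (0.81996,-0.14830) → (0.82,-0.15)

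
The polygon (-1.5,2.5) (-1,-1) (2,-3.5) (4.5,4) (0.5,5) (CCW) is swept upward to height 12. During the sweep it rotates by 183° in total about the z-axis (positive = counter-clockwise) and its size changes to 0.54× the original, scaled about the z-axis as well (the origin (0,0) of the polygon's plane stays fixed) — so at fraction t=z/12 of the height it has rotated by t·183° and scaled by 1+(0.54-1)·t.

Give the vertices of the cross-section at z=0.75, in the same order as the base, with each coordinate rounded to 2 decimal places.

Cross-section at z=0.75: (-1.91,2.09) (-0.76,-1.14) (2.58,-2.95) (3.51,4.67) (-0.49,4.86)

t = z/height = 0.75/12 = 0.0625
s = 1 + (scale-1)·z/height = 1 + (0.54-1)·0.75/12 = 0.971250
θ = twist·z/height = 183°·0.75/12 = 11.4375° = 0.199622 rad
cos θ = 0.980142, sin θ = 0.198299 (intermediates below are computed at full precision and shown rounded to 5 d.p.)
v1: (-1.5,2.5) → rotate → (-1.96596,2.15291) → ×s → (-1.90944,2.09101) → (-1.91,2.09)
v2: (-1,-1) → rotate → (-0.78184,-1.17844) → ×s → (-0.75936,-1.14456) → (-0.76,-1.14)
v3: (2,-3.5) → rotate → (2.65433,-3.03390) → ×s → (2.57802,-2.94667) → (2.58,-2.95)
v4: (4.5,4) → rotate → (3.61744,4.81291) → ×s → (3.51344,4.67454) → (3.51,4.67)
v5: (0.5,5) → rotate → (-0.50142,4.99986) → ×s → (-0.48701,4.85611) → (-0.49,4.86)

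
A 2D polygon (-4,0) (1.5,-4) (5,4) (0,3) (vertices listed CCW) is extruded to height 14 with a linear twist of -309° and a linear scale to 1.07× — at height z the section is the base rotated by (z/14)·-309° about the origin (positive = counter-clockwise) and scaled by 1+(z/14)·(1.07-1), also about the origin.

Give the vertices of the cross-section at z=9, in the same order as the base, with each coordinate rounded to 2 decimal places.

Cross-section at z=9: (3.96,-1.34) (-0.15,4.46) (-6.29,-2.29) (-1.00,-2.97)

t = z/height = 9/14 = 0.642857
s = 1 + (scale-1)·z/height = 1 + (1.07-1)·9/14 = 1.045000
θ = twist·z/height = -309°·9/14 = -198.6429° = -3.466972 rad
cos θ = -0.947530, sin θ = 0.319668 (intermediates below are computed at full precision and shown rounded to 5 d.p.)
v1: (-4,0) → rotate → (3.79012,-1.27867) → ×s → (3.96067,-1.33621) → (3.96,-1.34)
v2: (1.5,-4) → rotate → (-0.14262,4.26962) → ×s → (-0.14904,4.46175) → (-0.15,4.46)
v3: (5,4) → rotate → (-6.01632,-2.19178) → ×s → (-6.28705,-2.29041) → (-6.29,-2.29)
v4: (0,3) → rotate → (-0.95900,-2.84259) → ×s → (-1.00216,-2.97051) → (-1.00,-2.97)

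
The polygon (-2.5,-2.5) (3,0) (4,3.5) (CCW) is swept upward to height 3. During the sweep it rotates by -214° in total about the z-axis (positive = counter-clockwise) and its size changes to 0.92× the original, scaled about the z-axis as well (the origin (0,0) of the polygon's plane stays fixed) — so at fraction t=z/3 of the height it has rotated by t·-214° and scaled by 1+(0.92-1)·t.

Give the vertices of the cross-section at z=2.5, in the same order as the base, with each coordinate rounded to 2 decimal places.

Cross-section at z=2.5: (2.26,2.40) (-2.80,-0.08) (-3.64,-3.37)

t = z/height = 2.5/3 = 0.833333
s = 1 + (scale-1)·z/height = 1 + (0.92-1)·2.5/3 = 0.933333
θ = twist·z/height = -214°·2.5/3 = -178.3333° = -3.112504 rad
cos θ = -0.999577, sin θ = -0.029085 (intermediates below are computed at full precision and shown rounded to 5 d.p.)
v1: (-2.5,-2.5) → rotate → (2.42623,2.57165) → ×s → (2.26448,2.40021) → (2.26,2.40)
v2: (3,0) → rotate → (-2.99873,-0.08725) → ×s → (-2.79882,-0.08144) → (-2.80,-0.08)
v3: (4,3.5) → rotate → (-3.89651,-3.61486) → ×s → (-3.63674,-3.37387) → (-3.64,-3.37)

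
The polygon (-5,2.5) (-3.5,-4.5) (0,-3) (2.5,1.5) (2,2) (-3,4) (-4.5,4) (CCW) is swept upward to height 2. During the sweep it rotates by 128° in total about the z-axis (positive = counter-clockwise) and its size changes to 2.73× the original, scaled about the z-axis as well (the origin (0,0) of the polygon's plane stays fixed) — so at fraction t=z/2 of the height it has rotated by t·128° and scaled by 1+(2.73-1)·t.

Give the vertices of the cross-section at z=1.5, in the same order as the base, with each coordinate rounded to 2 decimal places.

Cross-section at z=1.5: (-4.51,-12.02) (11.12,-6.92) (6.85,0.72) (-4.03,5.35) (-5.05,4.09) (-8.42,-7.82) (-8.06,-11.24)

t = z/height = 1.5/2 = 0.75
s = 1 + (scale-1)·z/height = 1 + (2.73-1)·1.5/2 = 2.297500
θ = twist·z/height = 128°·1.5/2 = 96.0000° = 1.675516 rad
cos θ = -0.104528, sin θ = 0.994522 (intermediates below are computed at full precision and shown rounded to 5 d.p.)
v1: (-5,2.5) → rotate → (-1.96366,-5.23393) → ×s → (-4.51151,-12.02496) → (-4.51,-12.02)
v2: (-3.5,-4.5) → rotate → (4.84120,-3.01045) → ×s → (11.12265,-6.91651) → (11.12,-6.92)
v3: (0,-3) → rotate → (2.98357,0.31359) → ×s → (6.85474,0.72046) → (6.85,0.72)
v4: (2.5,1.5) → rotate → (-1.75310,2.32951) → ×s → (-4.02776,5.35205) → (-4.03,5.35)
v5: (2,2) → rotate → (-2.19810,1.77999) → ×s → (-5.05014,4.08952) → (-5.05,4.09)
v6: (-3,4) → rotate → (-3.66450,-3.40168) → ×s → (-8.41919,-7.81536) → (-8.42,-7.82)
v7: (-4.5,4) → rotate → (-3.50771,-4.89346) → ×s → (-8.05896,-11.24273) → (-8.06,-11.24)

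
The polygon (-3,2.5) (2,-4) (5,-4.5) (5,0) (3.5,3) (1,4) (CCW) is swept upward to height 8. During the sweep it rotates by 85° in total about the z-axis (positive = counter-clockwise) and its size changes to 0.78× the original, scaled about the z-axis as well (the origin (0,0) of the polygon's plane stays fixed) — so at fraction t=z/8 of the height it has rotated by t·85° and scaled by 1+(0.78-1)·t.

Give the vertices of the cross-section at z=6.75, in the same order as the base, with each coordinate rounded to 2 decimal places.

Cross-section at z=6.75: (-2.70,-1.68) (3.60,0.52) (4.76,2.72) (1.28,3.87) (-1.43,3.47) (-2.84,1.80)

t = z/height = 6.75/8 = 0.84375
s = 1 + (scale-1)·z/height = 1 + (0.78-1)·6.75/8 = 0.814375
θ = twist·z/height = 85°·6.75/8 = 71.7188° = 1.251728 rad
cos θ = 0.313682, sin θ = 0.949528 (intermediates below are computed at full precision and shown rounded to 5 d.p.)
v1: (-3,2.5) → rotate → (-3.31487,-2.06438) → ×s → (-2.69954,-1.68118) → (-2.70,-1.68)
v2: (2,-4) → rotate → (4.42548,0.64433) → ×s → (3.60400,0.52473) → (3.60,0.52)
v3: (5,-4.5) → rotate → (5.84129,3.33607) → ×s → (4.75700,2.71681) → (4.76,2.72)
v4: (5,0) → rotate → (1.56841,4.74764) → ×s → (1.27727,3.86636) → (1.28,3.87)
v5: (3.5,3) → rotate → (-1.75070,4.26439) → ×s → (-1.42573,3.47282) → (-1.43,3.47)
v6: (1,4) → rotate → (-3.48443,2.20426) → ×s → (-2.83763,1.79509) → (-2.84,1.80)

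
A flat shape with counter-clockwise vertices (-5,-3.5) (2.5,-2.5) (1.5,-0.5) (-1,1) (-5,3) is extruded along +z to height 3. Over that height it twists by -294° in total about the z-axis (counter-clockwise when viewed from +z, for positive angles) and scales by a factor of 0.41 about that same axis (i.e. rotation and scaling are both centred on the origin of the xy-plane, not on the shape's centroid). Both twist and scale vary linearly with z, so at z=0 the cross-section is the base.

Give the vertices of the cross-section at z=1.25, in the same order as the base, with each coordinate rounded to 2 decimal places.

Cross-section at z=1.25: (-0.20,4.60) (-2.60,-0.58) (-0.93,-0.75) (1.04,0.23) (3.93,1.96)

t = z/height = 1.25/3 = 0.416667
s = 1 + (scale-1)·z/height = 1 + (0.41-1)·1.25/3 = 0.754167
θ = twist·z/height = -294°·1.25/3 = -122.5000° = -2.138028 rad
cos θ = -0.537300, sin θ = -0.843391 (intermediates below are computed at full precision and shown rounded to 5 d.p.)
v1: (-5,-3.5) → rotate → (-0.26537,6.09751) → ×s → (-0.20013,4.59854) → (-0.20,4.60)
v2: (2.5,-2.5) → rotate → (-3.45173,-0.76523) → ×s → (-2.60318,-0.57711) → (-2.60,-0.58)
v3: (1.5,-0.5) → rotate → (-1.22765,-0.99644) → ×s → (-0.92585,-0.75148) → (-0.93,-0.75)
v4: (-1,1) → rotate → (1.38069,0.30609) → ×s → (1.04127,0.23084) → (1.04,0.23)
v5: (-5,3) → rotate → (5.21667,2.60506) → ×s → (3.93424,1.96465) → (3.93,1.96)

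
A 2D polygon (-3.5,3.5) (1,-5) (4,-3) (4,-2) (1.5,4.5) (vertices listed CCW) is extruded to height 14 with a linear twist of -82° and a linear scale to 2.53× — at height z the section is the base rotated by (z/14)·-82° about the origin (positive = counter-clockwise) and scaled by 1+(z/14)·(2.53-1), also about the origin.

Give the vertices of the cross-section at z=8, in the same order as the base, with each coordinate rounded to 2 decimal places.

t = z/height = 8/14 = 0.571429
s = 1 + (scale-1)·z/height = 1 + (2.53-1)·8/14 = 1.874286
θ = twist·z/height = -82°·8/14 = -46.8571° = -0.817811 rad
cos θ = 0.683820, sin θ = -0.729651 (intermediates below are computed at full precision and shown rounded to 5 d.p.)
v1: (-3.5,3.5) → rotate → (0.16041,4.94715) → ×s → (0.30065,9.27237) → (0.30,9.27)
v2: (1,-5) → rotate → (-2.96444,-4.14875) → ×s → (-5.55620,-7.77594) → (-5.56,-7.78)
v3: (4,-3) → rotate → (0.54633,-4.97006) → ×s → (1.02397,-9.31532) → (1.02,-9.32)
v4: (4,-2) → rotate → (1.27598,-4.28624) → ×s → (2.39155,-8.03364) → (2.39,-8.03)
v5: (1.5,4.5) → rotate → (4.30916,1.98271) → ×s → (8.07660,3.71617) → (8.08,3.72)

Cross-section at z=8: (0.30,9.27) (-5.56,-7.78) (1.02,-9.32) (2.39,-8.03) (8.08,3.72)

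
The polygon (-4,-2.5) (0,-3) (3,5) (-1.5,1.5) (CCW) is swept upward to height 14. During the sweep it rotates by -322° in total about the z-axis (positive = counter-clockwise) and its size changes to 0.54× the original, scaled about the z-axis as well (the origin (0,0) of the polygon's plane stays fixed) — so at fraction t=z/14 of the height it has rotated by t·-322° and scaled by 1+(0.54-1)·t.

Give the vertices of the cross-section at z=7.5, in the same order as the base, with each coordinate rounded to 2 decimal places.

Cross-section at z=7.5: (2.74,2.26) (-0.30,2.24) (-1.75,-4.03) (1.27,-0.97)

t = z/height = 7.5/14 = 0.535714
s = 1 + (scale-1)·z/height = 1 + (0.54-1)·7.5/14 = 0.753571
θ = twist·z/height = -322°·7.5/14 = -172.5000° = -3.010693 rad
cos θ = -0.991445, sin θ = -0.130526 (intermediates below are computed at full precision and shown rounded to 5 d.p.)
v1: (-4,-2.5) → rotate → (3.63946,3.00072) → ×s → (2.74260,2.26125) → (2.74,2.26)
v2: (0,-3) → rotate → (-0.39158,2.97433) → ×s → (-0.29508,2.24137) → (-0.30,2.24)
v3: (3,5) → rotate → (-2.32170,-5.34880) → ×s → (-1.74957,-4.03071) → (-1.75,-4.03)
v4: (-1.5,1.5) → rotate → (1.68296,-1.29138) → ×s → (1.26823,-0.97315) → (1.27,-0.97)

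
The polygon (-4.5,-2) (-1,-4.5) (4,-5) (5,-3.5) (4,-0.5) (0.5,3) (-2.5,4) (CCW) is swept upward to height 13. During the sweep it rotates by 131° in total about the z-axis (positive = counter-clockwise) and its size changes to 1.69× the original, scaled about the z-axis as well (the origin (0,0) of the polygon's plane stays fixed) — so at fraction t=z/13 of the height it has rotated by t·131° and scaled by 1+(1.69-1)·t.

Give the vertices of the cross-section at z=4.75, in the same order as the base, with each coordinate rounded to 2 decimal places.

Cross-section at z=4.75: (-1.92,-5.86) (3.34,-4.71) (8.00,-0.49) (7.45,1.70) (3.82,3.29) (-2.37,2.98) (-5.81,1.04)

t = z/height = 4.75/13 = 0.365385
s = 1 + (scale-1)·z/height = 1 + (1.69-1)·4.75/13 = 1.252115
θ = twist·z/height = 131°·4.75/13 = 47.8654° = 0.835409 rad
cos θ = 0.670875, sin θ = 0.741571 (intermediates below are computed at full precision and shown rounded to 5 d.p.)
v1: (-4.5,-2) → rotate → (-1.53580,-4.67882) → ×s → (-1.92299,-5.85842) → (-1.92,-5.86)
v2: (-1,-4.5) → rotate → (2.66619,-3.76051) → ×s → (3.33838,-4.70859) → (3.34,-4.71)
v3: (4,-5) → rotate → (6.39135,-0.38809) → ×s → (8.00271,-0.48593) → (8.00,-0.49)
v4: (5,-3.5) → rotate → (5.94987,1.35979) → ×s → (7.44993,1.70262) → (7.45,1.70)
v5: (4,-0.5) → rotate → (3.05428,2.63085) → ×s → (3.82432,3.29412) → (3.82,3.29)
v6: (0.5,3) → rotate → (-1.88927,2.38341) → ×s → (-2.36559,2.98430) → (-2.37,2.98)
v7: (-2.5,4) → rotate → (-4.64347,0.82957) → ×s → (-5.81416,1.03872) → (-5.81,1.04)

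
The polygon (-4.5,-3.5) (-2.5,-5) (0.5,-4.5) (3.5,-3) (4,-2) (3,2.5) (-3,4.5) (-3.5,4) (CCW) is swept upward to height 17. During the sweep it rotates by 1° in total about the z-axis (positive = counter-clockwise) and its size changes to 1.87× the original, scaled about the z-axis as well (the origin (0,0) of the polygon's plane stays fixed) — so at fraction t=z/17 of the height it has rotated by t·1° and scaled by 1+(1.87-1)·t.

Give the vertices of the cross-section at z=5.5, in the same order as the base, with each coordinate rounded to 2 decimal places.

Cross-section at z=5.5: (-5.74,-4.52) (-3.17,-6.43) (0.67,-5.76) (4.51,-3.82) (5.14,-2.53) (3.83,3.23) (-3.88,5.74) (-4.51,5.10)

t = z/height = 5.5/17 = 0.323529
s = 1 + (scale-1)·z/height = 1 + (1.87-1)·5.5/17 = 1.281471
θ = twist·z/height = 1°·5.5/17 = 0.3235° = 0.005647 rad
cos θ = 0.999984, sin θ = 0.005647 (intermediates below are computed at full precision and shown rounded to 5 d.p.)
v1: (-4.5,-3.5) → rotate → (-4.48017,-3.52535) → ×s → (-5.74120,-4.51764) → (-5.74,-4.52)
v2: (-2.5,-5) → rotate → (-2.47173,-5.01404) → ×s → (-3.16745,-6.42534) → (-3.17,-6.43)
v3: (0.5,-4.5) → rotate → (0.52540,-4.49710) → ×s → (0.67329,-5.76291) → (0.67,-5.76)
v4: (3.5,-3) → rotate → (3.51688,-2.98019) → ×s → (4.50678,-3.81902) → (4.51,-3.82)
v5: (4,-2) → rotate → (4.01123,-1.97738) → ×s → (5.14027,-2.53396) → (5.14,-2.53)
v6: (3,2.5) → rotate → (2.98584,2.51690) → ×s → (3.82626,3.22533) → (3.83,3.23)
v7: (-3,4.5) → rotate → (-3.02536,4.48299) → ×s → (-3.87691,5.74482) → (-3.88,5.74)
v8: (-3.5,4) → rotate → (-3.52253,3.98017) → ×s → (-4.51402,5.10047) → (-4.51,5.10)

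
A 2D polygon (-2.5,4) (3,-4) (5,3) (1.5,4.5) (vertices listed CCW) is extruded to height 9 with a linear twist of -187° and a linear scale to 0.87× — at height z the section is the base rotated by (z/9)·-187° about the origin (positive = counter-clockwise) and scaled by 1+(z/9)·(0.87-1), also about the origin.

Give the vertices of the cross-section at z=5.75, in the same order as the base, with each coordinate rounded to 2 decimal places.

t = z/height = 5.75/9 = 0.638889
s = 1 + (scale-1)·z/height = 1 + (0.87-1)·5.75/9 = 0.916944
θ = twist·z/height = -187°·5.75/9 = -119.4722° = -2.085184 rad
cos θ = -0.492002, sin θ = -0.870594 (intermediates below are computed at full precision and shown rounded to 5 d.p.)
v1: (-2.5,4) → rotate → (4.71238,0.20848) → ×s → (4.32099,0.19116) → (4.32,0.19)
v2: (3,-4) → rotate → (-4.95838,-0.64378) → ×s → (-4.54656,-0.59031) → (-4.55,-0.59)
v3: (5,3) → rotate → (0.15178,-5.82898) → ×s → (0.13917,-5.34485) → (0.14,-5.34)
v4: (1.5,4.5) → rotate → (3.17967,-3.51990) → ×s → (2.91558,-3.22755) → (2.92,-3.23)

Cross-section at z=5.75: (4.32,0.19) (-4.55,-0.59) (0.14,-5.34) (2.92,-3.23)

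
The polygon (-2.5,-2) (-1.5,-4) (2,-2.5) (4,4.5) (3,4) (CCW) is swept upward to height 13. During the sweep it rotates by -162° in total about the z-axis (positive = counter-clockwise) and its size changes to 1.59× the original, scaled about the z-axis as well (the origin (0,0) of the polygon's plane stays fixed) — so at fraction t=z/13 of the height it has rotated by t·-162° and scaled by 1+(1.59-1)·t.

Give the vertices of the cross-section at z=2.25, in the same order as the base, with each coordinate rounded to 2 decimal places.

Cross-section at z=2.25: (-3.47,-0.65) (-3.53,-3.11) (0.65,-3.47) (6.22,2.31) (4.99,2.34)

t = z/height = 2.25/13 = 0.173077
s = 1 + (scale-1)·z/height = 1 + (1.59-1)·2.25/13 = 1.102115
θ = twist·z/height = -162°·2.25/13 = -28.0385° = -0.489363 rad
cos θ = 0.882632, sin θ = -0.470064 (intermediates below are computed at full precision and shown rounded to 5 d.p.)
v1: (-2.5,-2) → rotate → (-3.14671,-0.59010) → ×s → (-3.46804,-0.65036) → (-3.47,-0.65)
v2: (-1.5,-4) → rotate → (-3.20421,-2.82543) → ×s → (-3.53140,-3.11395) → (-3.53,-3.11)
v3: (2,-2.5) → rotate → (0.59010,-3.14671) → ×s → (0.65036,-3.46804) → (0.65,-3.47)
v4: (4,4.5) → rotate → (5.64582,2.09159) → ×s → (6.22234,2.30517) → (6.22,2.31)
v5: (3,4) → rotate → (4.52815,2.12034) → ×s → (4.99055,2.33686) → (4.99,2.34)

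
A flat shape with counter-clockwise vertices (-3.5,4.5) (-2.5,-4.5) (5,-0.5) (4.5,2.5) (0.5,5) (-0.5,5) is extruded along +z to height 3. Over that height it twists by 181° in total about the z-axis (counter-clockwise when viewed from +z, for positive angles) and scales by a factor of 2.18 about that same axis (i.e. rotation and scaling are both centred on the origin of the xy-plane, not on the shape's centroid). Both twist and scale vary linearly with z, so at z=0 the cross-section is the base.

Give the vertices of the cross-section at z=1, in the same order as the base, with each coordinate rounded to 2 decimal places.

Cross-section at z=1: (-7.86,-1.13) (3.72,-6.13) (4.05,5.71) (0.08,7.17) (-5.71,4.05) (-6.40,2.84)

t = z/height = 1/3 = 0.333333
s = 1 + (scale-1)·z/height = 1 + (2.18-1)·1/3 = 1.393333
θ = twist·z/height = 181°·1/3 = 60.3333° = 1.053015 rad
cos θ = 0.494953, sin θ = 0.868920 (intermediates below are computed at full precision and shown rounded to 5 d.p.)
v1: (-3.5,4.5) → rotate → (-5.64247,-0.81393) → ×s → (-7.86185,-1.13407) → (-7.86,-1.13)
v2: (-2.5,-4.5) → rotate → (2.67276,-4.39959) → ×s → (3.72404,-6.13009) → (3.72,-6.13)
v3: (5,-0.5) → rotate → (2.90923,4.09712) → ×s → (4.05352,5.70866) → (4.05,5.71)
v4: (4.5,2.5) → rotate → (0.05499,5.14752) → ×s → (0.07662,7.17221) → (0.08,7.17)
v5: (0.5,5) → rotate → (-4.09712,2.90923) → ×s → (-5.70866,4.05352) → (-5.71,4.05)
v6: (-0.5,5) → rotate → (-4.59207,2.04031) → ×s → (-6.39829,2.84283) → (-6.40,2.84)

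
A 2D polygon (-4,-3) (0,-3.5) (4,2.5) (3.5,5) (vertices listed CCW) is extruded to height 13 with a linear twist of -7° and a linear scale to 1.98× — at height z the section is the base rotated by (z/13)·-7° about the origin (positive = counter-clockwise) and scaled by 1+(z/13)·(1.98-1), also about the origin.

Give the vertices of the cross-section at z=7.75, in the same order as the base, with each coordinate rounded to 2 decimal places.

Cross-section at z=7.75: (-6.67,-4.28) (-0.40,-5.53) (6.61,3.49) (6.11,7.50)

t = z/height = 7.75/13 = 0.596154
s = 1 + (scale-1)·z/height = 1 + (1.98-1)·7.75/13 = 1.584231
θ = twist·z/height = -7°·7.75/13 = -4.1731° = -0.072834 rad
cos θ = 0.997349, sin θ = -0.072770 (intermediates below are computed at full precision and shown rounded to 5 d.p.)
v1: (-4,-3) → rotate → (-4.20770,-2.70097) → ×s → (-6.66597,-4.27896) → (-6.67,-4.28)
v2: (0,-3.5) → rotate → (-0.25469,-3.49072) → ×s → (-0.40349,-5.53011) → (-0.40,-5.53)
v3: (4,2.5) → rotate → (4.17132,2.20229) → ×s → (6.60833,3.48894) → (6.61,3.49)
v4: (3.5,5) → rotate → (3.85457,4.73205) → ×s → (6.10653,7.49666) → (6.11,7.50)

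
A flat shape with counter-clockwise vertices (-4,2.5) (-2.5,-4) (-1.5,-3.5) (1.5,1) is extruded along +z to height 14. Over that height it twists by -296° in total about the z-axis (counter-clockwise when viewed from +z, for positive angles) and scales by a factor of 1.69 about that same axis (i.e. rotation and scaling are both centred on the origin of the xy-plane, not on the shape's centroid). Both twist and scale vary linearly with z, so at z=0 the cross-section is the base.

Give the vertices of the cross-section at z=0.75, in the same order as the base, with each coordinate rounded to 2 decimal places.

Cross-section at z=0.75: (-3.28,3.63) (-3.63,-3.28) (-2.49,-3.07) (1.78,0.57)

t = z/height = 0.75/14 = 0.0535714
s = 1 + (scale-1)·z/height = 1 + (1.69-1)·0.75/14 = 1.036964
θ = twist·z/height = -296°·0.75/14 = -15.8571° = -0.276759 rad
cos θ = 0.961946, sin θ = -0.273240 (intermediates below are computed at full precision and shown rounded to 5 d.p.)
v1: (-4,2.5) → rotate → (-3.16468,3.49782) → ×s → (-3.28166,3.62712) → (-3.28,3.63)
v2: (-2.5,-4) → rotate → (-3.49782,-3.16468) → ×s → (-3.62712,-3.28166) → (-3.63,-3.28)
v3: (-1.5,-3.5) → rotate → (-2.39926,-2.95695) → ×s → (-2.48794,-3.06625) → (-2.49,-3.07)
v4: (1.5,1) → rotate → (1.71616,0.55209) → ×s → (1.77960,0.57249) → (1.78,0.57)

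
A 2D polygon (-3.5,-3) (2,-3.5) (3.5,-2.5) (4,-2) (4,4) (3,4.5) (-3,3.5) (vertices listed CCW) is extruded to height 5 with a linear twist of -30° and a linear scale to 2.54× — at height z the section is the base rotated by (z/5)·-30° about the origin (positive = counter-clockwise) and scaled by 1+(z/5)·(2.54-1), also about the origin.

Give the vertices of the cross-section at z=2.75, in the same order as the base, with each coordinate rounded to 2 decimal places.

t = z/height = 2.75/5 = 0.55
s = 1 + (scale-1)·z/height = 1 + (2.54-1)·2.75/5 = 1.847000
θ = twist·z/height = -30°·2.75/5 = -16.5000° = -0.287979 rad
cos θ = 0.958820, sin θ = -0.284015 (intermediates below are computed at full precision and shown rounded to 5 d.p.)
v1: (-3.5,-3) → rotate → (-4.20792,-1.88241) → ×s → (-7.77202,-3.47680) → (-7.77,-3.48)
v2: (2,-3.5) → rotate → (0.92359,-3.92390) → ×s → (1.70586,-7.24744) → (1.71,-7.25)
v3: (3.5,-2.5) → rotate → (2.64583,-3.39110) → ×s → (4.88685,-6.26337) → (4.89,-6.26)
v4: (4,-2) → rotate → (3.26725,-3.05370) → ×s → (6.03461,-5.64019) → (6.03,-5.64)
v5: (4,4) → rotate → (4.97134,2.69922) → ×s → (9.18207,4.98545) → (9.18,4.99)
v6: (3,4.5) → rotate → (4.15453,3.46264) → ×s → (7.67341,6.39550) → (7.67,6.40)
v7: (-3,3.5) → rotate → (-1.88241,4.20792) → ×s → (-3.47680,7.77202) → (-3.48,7.77)

Cross-section at z=2.75: (-7.77,-3.48) (1.71,-7.25) (4.89,-6.26) (6.03,-5.64) (9.18,4.99) (7.67,6.40) (-3.48,7.77)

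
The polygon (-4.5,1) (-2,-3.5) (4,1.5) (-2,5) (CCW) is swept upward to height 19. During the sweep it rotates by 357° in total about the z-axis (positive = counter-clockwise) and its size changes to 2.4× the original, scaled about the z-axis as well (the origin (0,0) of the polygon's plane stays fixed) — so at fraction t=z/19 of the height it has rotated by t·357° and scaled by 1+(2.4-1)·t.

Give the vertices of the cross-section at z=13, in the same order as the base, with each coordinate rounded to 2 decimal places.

t = z/height = 13/19 = 0.684211
s = 1 + (scale-1)·z/height = 1 + (2.4-1)·13/19 = 1.957895
θ = twist·z/height = 357°·13/19 = 244.2632° = 4.263196 rad
cos θ = -0.434238, sin θ = -0.900798 (intermediates below are computed at full precision and shown rounded to 5 d.p.)
v1: (-4.5,1) → rotate → (2.85487,3.61935) → ×s → (5.58954,7.08631) → (5.59,7.09)
v2: (-2,-3.5) → rotate → (-2.28432,3.32143) → ×s → (-4.47245,6.50301) → (-4.47,6.50)
v3: (4,1.5) → rotate → (-0.38576,-4.25455) → ×s → (-0.75527,-8.32996) → (-0.76,-8.33)
v4: (-2,5) → rotate → (5.37247,-0.36960) → ×s → (10.51872,-0.72363) → (10.52,-0.72)

Cross-section at z=13: (5.59,7.09) (-4.47,6.50) (-0.76,-8.33) (10.52,-0.72)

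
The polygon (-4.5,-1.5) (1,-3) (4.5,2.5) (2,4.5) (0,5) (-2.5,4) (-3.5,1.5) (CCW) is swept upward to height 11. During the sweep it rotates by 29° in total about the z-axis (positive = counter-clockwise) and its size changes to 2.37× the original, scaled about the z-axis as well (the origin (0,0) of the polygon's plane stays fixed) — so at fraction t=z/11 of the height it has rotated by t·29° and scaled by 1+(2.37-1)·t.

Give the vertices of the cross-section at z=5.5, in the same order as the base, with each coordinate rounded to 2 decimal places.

t = z/height = 5.5/11 = 0.5
s = 1 + (scale-1)·z/height = 1 + (2.37-1)·5.5/11 = 1.685000
θ = twist·z/height = 29°·5.5/11 = 14.5000° = 0.253073 rad
cos θ = 0.968148, sin θ = 0.250380 (intermediates below are computed at full precision and shown rounded to 5 d.p.)
v1: (-4.5,-1.5) → rotate → (-3.98109,-2.57893) → ×s → (-6.70814,-4.34550) → (-6.71,-4.35)
v2: (1,-3) → rotate → (1.71929,-2.65406) → ×s → (2.89700,-4.47210) → (2.90,-4.47)
v3: (4.5,2.5) → rotate → (3.73071,3.54708) → ×s → (6.28625,5.97683) → (6.29,5.98)
v4: (2,4.5) → rotate → (0.80959,4.85742) → ×s → (1.36415,8.18476) → (1.36,8.18)
v5: (0,5) → rotate → (-1.25190,4.84074) → ×s → (-2.10945,8.15664) → (-2.11,8.16)
v6: (-2.5,4) → rotate → (-3.42189,3.24664) → ×s → (-5.76588,5.47059) → (-5.77,5.47)
v7: (-3.5,1.5) → rotate → (-3.76409,0.57589) → ×s → (-6.34249,0.97038) → (-6.34,0.97)

Cross-section at z=5.5: (-6.71,-4.35) (2.90,-4.47) (6.29,5.98) (1.36,8.18) (-2.11,8.16) (-5.77,5.47) (-6.34,0.97)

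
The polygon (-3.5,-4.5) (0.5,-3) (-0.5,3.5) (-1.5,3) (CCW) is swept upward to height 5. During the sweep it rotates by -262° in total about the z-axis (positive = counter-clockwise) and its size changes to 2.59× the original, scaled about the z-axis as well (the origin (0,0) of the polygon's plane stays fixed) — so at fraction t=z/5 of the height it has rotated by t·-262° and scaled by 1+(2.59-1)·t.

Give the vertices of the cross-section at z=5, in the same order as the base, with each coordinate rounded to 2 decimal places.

t = z/height = 5/5 = 1
s = 1 + (scale-1)·z/height = 1 + (2.59-1)·5/5 = 2.590000
θ = twist·z/height = -262°·5/5 = -262.0000° = -4.572763 rad
cos θ = -0.139173, sin θ = 0.990268 (intermediates below are computed at full precision and shown rounded to 5 d.p.)
v1: (-3.5,-4.5) → rotate → (4.94331,-2.83966) → ×s → (12.80318,-7.35472) → (12.80,-7.35)
v2: (0.5,-3) → rotate → (2.90122,0.91265) → ×s → (7.51415,2.36377) → (7.51,2.36)
v3: (-0.5,3.5) → rotate → (-3.39635,-0.98224) → ×s → (-8.79655,-2.54400) → (-8.80,-2.54)
v4: (-1.5,3) → rotate → (-2.76204,-1.90292) → ×s → (-7.15370,-4.92857) → (-7.15,-4.93)

Cross-section at z=5: (12.80,-7.35) (7.51,2.36) (-8.80,-2.54) (-7.15,-4.93)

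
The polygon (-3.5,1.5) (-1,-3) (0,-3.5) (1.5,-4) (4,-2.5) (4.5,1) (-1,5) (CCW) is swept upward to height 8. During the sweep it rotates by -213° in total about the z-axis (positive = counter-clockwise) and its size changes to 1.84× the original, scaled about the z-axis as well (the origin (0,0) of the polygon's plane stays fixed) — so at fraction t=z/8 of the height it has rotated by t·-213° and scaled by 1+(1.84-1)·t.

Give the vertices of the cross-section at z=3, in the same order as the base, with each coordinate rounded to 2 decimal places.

Cross-section at z=3: (1.13,4.88) (-4.11,0.60) (-4.53,-0.81) (-4.83,-2.87) (-2.31,-5.76) (2.33,-5.59) (6.24,2.45)

t = z/height = 3/8 = 0.375
s = 1 + (scale-1)·z/height = 1 + (1.84-1)·3/8 = 1.315000
θ = twist·z/height = -213°·3/8 = -79.8750° = -1.394082 rad
cos θ = 0.175796, sin θ = -0.984427 (intermediates below are computed at full precision and shown rounded to 5 d.p.)
v1: (-3.5,1.5) → rotate → (0.86135,3.70919) → ×s → (1.13268,4.87758) → (1.13,4.88)
v2: (-1,-3) → rotate → (-3.12908,0.45704) → ×s → (-4.11473,0.60100) → (-4.11,0.60)
v3: (0,-3.5) → rotate → (-3.44549,-0.61529) → ×s → (-4.53082,-0.80910) → (-4.53,-0.81)
v4: (1.5,-4) → rotate → (-3.67401,-2.17982) → ×s → (-4.83133,-2.86647) → (-4.83,-2.87)
v5: (4,-2.5) → rotate → (-1.75788,-4.37720) → ×s → (-2.31161,-5.75601) → (-2.31,-5.76)
v6: (4.5,1) → rotate → (1.77551,-4.25412) → ×s → (2.33480,-5.59417) → (2.33,-5.59)
v7: (-1,5) → rotate → (4.74634,1.86341) → ×s → (6.24143,2.45038) → (6.24,2.45)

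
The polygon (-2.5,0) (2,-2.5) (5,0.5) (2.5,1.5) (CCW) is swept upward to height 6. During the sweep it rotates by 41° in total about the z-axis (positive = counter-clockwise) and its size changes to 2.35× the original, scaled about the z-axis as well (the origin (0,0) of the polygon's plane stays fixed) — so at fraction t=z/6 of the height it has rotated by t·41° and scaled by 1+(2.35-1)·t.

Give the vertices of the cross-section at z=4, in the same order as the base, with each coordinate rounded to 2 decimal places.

t = z/height = 4/6 = 0.666667
s = 1 + (scale-1)·z/height = 1 + (2.35-1)·4/6 = 1.900000
θ = twist·z/height = 41°·4/6 = 27.3333° = 0.477057 rad
cos θ = 0.888350, sin θ = 0.459166 (intermediates below are computed at full precision and shown rounded to 5 d.p.)
v1: (-2.5,0) → rotate → (-2.22088,-1.14792) → ×s → (-4.21966,-2.18104) → (-4.22,-2.18)
v2: (2,-2.5) → rotate → (2.92462,-1.30254) → ×s → (5.55677,-2.47483) → (5.56,-2.47)
v3: (5,0.5) → rotate → (4.21217,2.74001) → ×s → (8.00312,5.20601) → (8.00,5.21)
v4: (2.5,1.5) → rotate → (1.53213,2.48044) → ×s → (2.91104,4.71284) → (2.91,4.71)

Cross-section at z=4: (-4.22,-2.18) (5.56,-2.47) (8.00,5.21) (2.91,4.71)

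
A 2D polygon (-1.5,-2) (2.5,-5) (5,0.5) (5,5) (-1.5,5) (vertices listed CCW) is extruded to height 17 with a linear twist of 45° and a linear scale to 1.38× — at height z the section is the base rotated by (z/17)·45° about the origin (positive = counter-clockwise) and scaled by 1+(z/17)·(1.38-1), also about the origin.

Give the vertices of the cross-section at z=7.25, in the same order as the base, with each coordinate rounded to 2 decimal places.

Cross-section at z=7.25: (-0.88,-2.77) (4.65,-4.53) (5.30,2.46) (3.58,7.40) (-3.56,4.91)

t = z/height = 7.25/17 = 0.426471
s = 1 + (scale-1)·z/height = 1 + (1.38-1)·7.25/17 = 1.162059
θ = twist·z/height = 45°·7.25/17 = 19.1912° = 0.334949 rad
cos θ = 0.944427, sin θ = 0.328721 (intermediates below are computed at full precision and shown rounded to 5 d.p.)
v1: (-1.5,-2) → rotate → (-0.75920,-2.38194) → ×s → (-0.88223,-2.76795) → (-0.88,-2.77)
v2: (2.5,-5) → rotate → (4.00467,-3.90033) → ×s → (4.65367,-4.53242) → (4.65,-4.53)
v3: (5,0.5) → rotate → (4.55777,2.11582) → ×s → (5.29640,2.45871) → (5.30,2.46)
v4: (5,5) → rotate → (3.07853,6.36574) → ×s → (3.57743,7.39737) → (3.58,7.40)
v5: (-1.5,5) → rotate → (-3.06025,4.22905) → ×s → (-3.55619,4.91441) → (-3.56,4.91)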